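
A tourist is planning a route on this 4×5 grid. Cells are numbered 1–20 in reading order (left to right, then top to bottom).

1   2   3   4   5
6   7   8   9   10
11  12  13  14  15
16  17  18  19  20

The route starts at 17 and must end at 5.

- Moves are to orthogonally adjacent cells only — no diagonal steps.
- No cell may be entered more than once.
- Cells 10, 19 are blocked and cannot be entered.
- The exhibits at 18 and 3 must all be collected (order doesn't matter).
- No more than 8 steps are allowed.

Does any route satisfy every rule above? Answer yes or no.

yes

One route that works: 17 → 18 → 13 → 8 → 3 → 4 → 5.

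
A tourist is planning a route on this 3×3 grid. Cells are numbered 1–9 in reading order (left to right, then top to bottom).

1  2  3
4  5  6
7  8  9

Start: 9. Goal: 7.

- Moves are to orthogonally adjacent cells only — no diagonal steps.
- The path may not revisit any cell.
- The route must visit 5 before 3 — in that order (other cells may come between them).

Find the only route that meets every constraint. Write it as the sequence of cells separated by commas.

9, 8, 5, 6, 3, 2, 1, 4, 7

The waypoints must appear in the order 5, 3, with no cell reused.
Route from 9: left to 8, up to 5, right to 6, up to 3, 2× left (reaching 1), 2× down (reaching 7) — 8 moves in all.
Check: order respected (5 at step 2, 3 at step 4).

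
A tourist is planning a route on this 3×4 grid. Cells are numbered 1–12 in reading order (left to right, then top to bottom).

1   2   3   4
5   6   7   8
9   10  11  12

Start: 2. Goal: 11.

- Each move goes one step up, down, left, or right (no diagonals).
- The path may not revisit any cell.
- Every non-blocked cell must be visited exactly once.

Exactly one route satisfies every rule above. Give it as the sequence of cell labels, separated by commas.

Need to visit all 12 open cells exactly once, starting at 2 and ending at 11.
Cell 12 has only two open neighbours (8 and 11), so the path must pass straight through it: one of those is the cell it's entered from and the other is where it exits.
Route from 2: left to 1, 2× down (reaching 9), right to 10, up to 6, right to 7, up to 3, right to 4, 2× down (reaching 12), left to 11 — 11 moves in all.
Check: all 12 open cells covered.

2, 1, 5, 9, 10, 6, 7, 3, 4, 8, 12, 11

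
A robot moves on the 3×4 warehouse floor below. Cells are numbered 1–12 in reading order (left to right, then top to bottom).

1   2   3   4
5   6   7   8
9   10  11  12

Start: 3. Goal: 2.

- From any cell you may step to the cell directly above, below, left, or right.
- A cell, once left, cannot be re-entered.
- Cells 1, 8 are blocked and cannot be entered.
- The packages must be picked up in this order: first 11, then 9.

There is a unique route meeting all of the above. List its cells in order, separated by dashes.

3 - 7 - 11 - 10 - 9 - 5 - 6 - 2

The waypoints must appear in the order 11, 9, with no cell reused.
Route from 3: down 2 to 11, left 2 to 9, up 1 to 5, right 1 to 6, up 1 to 2 — 7 moves in all.
Check: order respected (11 at step 2, 9 at step 4).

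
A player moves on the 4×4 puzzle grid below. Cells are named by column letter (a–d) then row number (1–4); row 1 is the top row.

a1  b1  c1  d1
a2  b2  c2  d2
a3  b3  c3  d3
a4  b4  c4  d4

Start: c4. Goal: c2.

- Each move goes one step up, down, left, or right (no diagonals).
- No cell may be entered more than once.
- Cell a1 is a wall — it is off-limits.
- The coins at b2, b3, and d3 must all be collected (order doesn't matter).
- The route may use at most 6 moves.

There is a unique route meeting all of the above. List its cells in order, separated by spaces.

The budget equals the shortest possible length, so every move has to be on a shortest route through the required cells.
Route from c4: right to d4, up to d3, 2× left (reaching b3), up to b2, right to c2 — 6 moves in all.
Check: all required cells visited; 6 ≤ 6 moves.

c4 d4 d3 c3 b3 b2 c2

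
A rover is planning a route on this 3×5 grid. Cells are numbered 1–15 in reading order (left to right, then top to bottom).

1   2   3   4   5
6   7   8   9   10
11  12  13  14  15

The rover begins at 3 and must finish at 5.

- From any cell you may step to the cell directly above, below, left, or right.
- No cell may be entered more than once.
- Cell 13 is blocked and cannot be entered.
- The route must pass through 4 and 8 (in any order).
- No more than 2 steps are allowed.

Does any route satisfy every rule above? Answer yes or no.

no

Even ignoring the no-revisit rule, getting from 3 to 5, taking the cheapest ordering 3 → 8 → 4 → 5 needs at least 1 + 2 + 1 = 4 moves (Manhattan distance per leg), which exceeds the 2-move limit.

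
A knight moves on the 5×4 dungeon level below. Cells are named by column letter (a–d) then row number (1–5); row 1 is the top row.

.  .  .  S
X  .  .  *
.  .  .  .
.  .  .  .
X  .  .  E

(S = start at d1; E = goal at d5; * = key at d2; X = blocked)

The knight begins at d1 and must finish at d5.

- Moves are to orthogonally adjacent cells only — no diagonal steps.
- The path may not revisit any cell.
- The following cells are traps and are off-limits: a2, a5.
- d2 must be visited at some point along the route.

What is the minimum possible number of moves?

4

Any route passes through d2 somewhere between d1 and d5. Summing Manhattan distances along the two legs (d1 → d2 → d5) gives a lower bound of 1 + 3 = 4 moves.
A route of 4 moves achieves this: d1 → d2 → d3 → d4 → d5.
Since 4 matches the lower bound, it is optimal.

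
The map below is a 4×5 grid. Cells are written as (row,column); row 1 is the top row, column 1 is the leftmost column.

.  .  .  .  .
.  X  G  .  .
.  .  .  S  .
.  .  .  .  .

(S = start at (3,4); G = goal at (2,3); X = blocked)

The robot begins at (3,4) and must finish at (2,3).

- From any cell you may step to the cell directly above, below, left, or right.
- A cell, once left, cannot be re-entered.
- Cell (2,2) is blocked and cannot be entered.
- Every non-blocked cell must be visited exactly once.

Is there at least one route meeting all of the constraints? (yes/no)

yes

One route that works: (3,4) → (2,4) → (1,4) → (1,5) → (2,5) → (3,5) → (4,5) → (4,4) → (4,3) → (3,3) → (3,2) → (4,2) → (4,1) → (3,1) → (2,1) → (1,1) → (1,2) → (1,3) → (2,3).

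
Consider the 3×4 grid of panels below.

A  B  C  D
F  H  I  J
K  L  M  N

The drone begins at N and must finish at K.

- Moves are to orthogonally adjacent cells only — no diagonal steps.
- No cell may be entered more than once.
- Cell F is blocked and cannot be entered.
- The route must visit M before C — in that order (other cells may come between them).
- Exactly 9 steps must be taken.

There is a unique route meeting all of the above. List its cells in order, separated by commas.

N, M, I, J, D, C, B, H, L, K

The waypoints must appear in the order M, C, with no cell reused.
Route from N: left to M, up to I, right to J, up to D, 2× left (reaching B), 2× down (reaching L), left to K — 9 moves in all.
Check: order respected (M at step 1, C at step 5); 9 moves as required.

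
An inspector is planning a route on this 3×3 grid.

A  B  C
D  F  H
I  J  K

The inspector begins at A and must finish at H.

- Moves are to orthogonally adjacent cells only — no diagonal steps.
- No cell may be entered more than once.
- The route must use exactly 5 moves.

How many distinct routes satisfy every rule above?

5

Need simple routes of exactly 5 moves from A to H (Manhattan distance 3, so 1 moves are spent on a detour and 1 undoing it).
Enumerating: A D I J F H | A D I J K H | A D F B C H | A D F J K H | A B F J K H.
That gives 5 routes.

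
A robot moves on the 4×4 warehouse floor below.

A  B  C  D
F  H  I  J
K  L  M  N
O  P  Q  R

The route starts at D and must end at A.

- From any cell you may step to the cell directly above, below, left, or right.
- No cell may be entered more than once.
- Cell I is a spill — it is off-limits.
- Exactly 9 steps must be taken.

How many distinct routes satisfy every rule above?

Need simple routes of exactly 9 moves from D to A (Manhattan distance 3, so 3 moves are spent on a detour and 3 undoing it).
Branch systematically from the start, pruning whenever the remaining move budget drops below the Manhattan distance to A or differs from it in parity. Grouping the completions by first move — via J: 13; via C: 1 — and summing: 13 + 1 = 14.
That gives 14 routes.

14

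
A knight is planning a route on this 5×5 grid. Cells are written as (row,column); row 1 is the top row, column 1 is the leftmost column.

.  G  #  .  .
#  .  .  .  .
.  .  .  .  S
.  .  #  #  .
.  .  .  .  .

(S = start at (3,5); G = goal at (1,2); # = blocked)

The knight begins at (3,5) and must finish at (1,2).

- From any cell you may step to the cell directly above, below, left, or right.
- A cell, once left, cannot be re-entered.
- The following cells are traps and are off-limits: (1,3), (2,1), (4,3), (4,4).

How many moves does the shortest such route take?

5

The Manhattan distance from (3,5) to (1,2) is |3−1| + |5−2| = 5, so at least 5 moves are needed.
A route of 5 moves achieves this: (3,5) → (2,5) → (2,4) → (2,3) → (2,2) → (1,2).
Since 5 matches the lower bound, it is optimal.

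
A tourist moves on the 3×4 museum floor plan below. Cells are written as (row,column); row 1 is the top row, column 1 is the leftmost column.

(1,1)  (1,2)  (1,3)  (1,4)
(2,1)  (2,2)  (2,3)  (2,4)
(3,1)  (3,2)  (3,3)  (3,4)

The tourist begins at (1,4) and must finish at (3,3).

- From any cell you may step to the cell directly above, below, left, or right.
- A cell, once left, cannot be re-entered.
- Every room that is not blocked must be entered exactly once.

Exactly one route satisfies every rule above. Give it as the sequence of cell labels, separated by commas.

Need to visit all 12 open cells exactly once, starting at (1,4) and ending at (3,3).
Cell (1,1) has only two open neighbours ((2,1) and (1,2)), so the path must pass straight through it: one of those is the cell it's entered from and the other is where it exits.
Route from (1,4): 3× left (reaching (1,1)), 2× down (reaching (3,1)), right to (3,2), up to (2,2), 2× right (reaching (2,4)), down to (3,4), left to (3,3) — 11 moves in all.
Check: all 12 open cells covered.

(1,4), (1,3), (1,2), (1,1), (2,1), (3,1), (3,2), (2,2), (2,3), (2,4), (3,4), (3,3)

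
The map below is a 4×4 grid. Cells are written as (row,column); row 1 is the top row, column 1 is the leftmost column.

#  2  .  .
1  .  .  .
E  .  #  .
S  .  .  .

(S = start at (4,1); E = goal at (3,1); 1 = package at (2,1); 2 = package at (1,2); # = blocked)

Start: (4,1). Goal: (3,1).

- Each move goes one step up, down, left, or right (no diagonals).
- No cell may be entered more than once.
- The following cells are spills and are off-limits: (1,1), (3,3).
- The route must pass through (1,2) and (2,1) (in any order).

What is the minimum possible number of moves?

11

Any route passes through (1,2) and (2,1) in some order between (4,1) and (3,1). Summing Manhattan distances along each leg and taking the cheapest ordering ((4,1) → (2,1) → (1,2) → (3,1)) gives a lower bound of 2 + 2 + 3 = 7 moves.
The shortest route satisfying every rule uses 11 moves: (4,1) → (4,2) → (4,3) → (4,4) → (3,4) → (2,4) → (1,4) → (1,3) → (1,2) → (2,2) → (2,1) → (3,1).
The bound of 7 isn't tight here; checking systematically, no route of length 7 through 10 satisfies every constraint (on a 4-connected grid the length of any start-to-goal walk has the same parity as the Manhattan bound, so only lengths 7, 9, 11, … need checking), so 11 is the minimum.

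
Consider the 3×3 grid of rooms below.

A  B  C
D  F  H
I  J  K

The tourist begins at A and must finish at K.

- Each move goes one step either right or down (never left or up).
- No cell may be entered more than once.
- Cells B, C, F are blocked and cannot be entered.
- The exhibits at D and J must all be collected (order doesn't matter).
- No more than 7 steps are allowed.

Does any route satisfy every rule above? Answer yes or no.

yes

One route that works: A → D → I → J → K.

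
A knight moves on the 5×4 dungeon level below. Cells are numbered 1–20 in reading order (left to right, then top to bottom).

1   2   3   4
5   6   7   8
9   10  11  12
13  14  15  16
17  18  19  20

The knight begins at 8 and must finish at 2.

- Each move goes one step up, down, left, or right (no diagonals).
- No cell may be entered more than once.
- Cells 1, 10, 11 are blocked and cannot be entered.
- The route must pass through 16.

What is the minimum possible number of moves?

Any route passes through 16 somewhere between 8 and 2. Summing Manhattan distances along the two legs (8 → 16 → 2) gives a lower bound of 2 + 5 = 7 moves.
The shortest route satisfying every rule uses 9 moves: 8 → 12 → 16 → 15 → 14 → 13 → 9 → 5 → 6 → 2.
The bound of 7 isn't tight here; checking systematically, no route of length 7 through 8 satisfies every constraint, so 9 is the minimum.

9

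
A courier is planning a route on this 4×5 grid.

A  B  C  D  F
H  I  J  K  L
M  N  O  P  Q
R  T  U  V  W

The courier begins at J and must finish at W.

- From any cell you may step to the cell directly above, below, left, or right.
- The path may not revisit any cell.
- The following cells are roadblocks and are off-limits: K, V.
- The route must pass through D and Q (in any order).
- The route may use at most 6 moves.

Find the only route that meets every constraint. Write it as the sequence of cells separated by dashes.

The budget equals the shortest possible length, so every move has to be on a shortest route through the required cells.
Route from J: up to C, 2× right (reaching F), 3× down (reaching W) — 6 moves in all.
Check: all required cells visited; 6 ≤ 6 moves.

J - C - D - F - L - Q - W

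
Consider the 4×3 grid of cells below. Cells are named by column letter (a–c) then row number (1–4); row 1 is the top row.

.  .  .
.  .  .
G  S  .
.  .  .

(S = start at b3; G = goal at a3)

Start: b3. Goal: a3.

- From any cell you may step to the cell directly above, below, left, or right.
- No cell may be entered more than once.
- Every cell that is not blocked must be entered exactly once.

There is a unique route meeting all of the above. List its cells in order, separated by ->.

b3 -> b2 -> a2 -> a1 -> b1 -> c1 -> c2 -> c3 -> c4 -> b4 -> a4 -> a3

Need to visit all 12 open cells exactly once, starting at b3 and ending at a3.
Cell c1 has only two open neighbours (c2 and b1), so the path must pass straight through it: one of those is the cell it's entered from and the other is where it exits.
Route from b3: up 1 to b2, left 1 to a2, up 1 to a1, right 2 to c1, down 3 to c4, left 2 to a4, up 1 to a3 — 11 moves in all.
Check: all 12 open cells covered.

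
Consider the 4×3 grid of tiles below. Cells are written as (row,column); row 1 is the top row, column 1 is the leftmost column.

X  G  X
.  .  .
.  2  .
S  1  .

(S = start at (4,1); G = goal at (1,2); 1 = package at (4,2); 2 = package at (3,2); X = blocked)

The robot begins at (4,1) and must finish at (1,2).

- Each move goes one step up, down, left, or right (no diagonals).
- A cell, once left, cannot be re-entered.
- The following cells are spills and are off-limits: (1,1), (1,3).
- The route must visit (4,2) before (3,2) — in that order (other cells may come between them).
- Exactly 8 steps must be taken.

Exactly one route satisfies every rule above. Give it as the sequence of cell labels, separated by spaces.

The waypoints must appear in the order (4,2), (3,2), with no cell reused.
Route from (4,1): right 2 to (4,3), up 1 to (3,3), left 2 to (3,1), up 1 to (2,1), right 1 to (2,2), up 1 to (1,2) — 8 moves in all.
Check: order respected (1 at step 1, 2 at step 4); 8 moves as required.

(4,1) (4,2) (4,3) (3,3) (3,2) (3,1) (2,1) (2,2) (1,2)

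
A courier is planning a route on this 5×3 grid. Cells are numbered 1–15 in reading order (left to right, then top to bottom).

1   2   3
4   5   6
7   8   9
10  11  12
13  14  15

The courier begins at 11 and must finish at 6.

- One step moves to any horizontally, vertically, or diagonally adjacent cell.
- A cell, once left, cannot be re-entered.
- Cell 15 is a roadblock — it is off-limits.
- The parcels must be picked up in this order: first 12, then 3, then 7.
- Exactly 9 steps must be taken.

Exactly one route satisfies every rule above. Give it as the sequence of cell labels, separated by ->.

The waypoints must appear in the order 12, 3, 7, with no cell reused.
Route from 11: right 1 to 12, up 1 to 9, up-left 1 to 5, up-right 1 to 3, left 1 to 2, down-left 1 to 4, down 1 to 7, right 1 to 8, up-right 1 to 6 — 9 moves in all.
Check: order respected (12 at step 1, 3 at step 4, 7 at step 7); 9 moves as required.

11 -> 12 -> 9 -> 5 -> 3 -> 2 -> 4 -> 7 -> 8 -> 6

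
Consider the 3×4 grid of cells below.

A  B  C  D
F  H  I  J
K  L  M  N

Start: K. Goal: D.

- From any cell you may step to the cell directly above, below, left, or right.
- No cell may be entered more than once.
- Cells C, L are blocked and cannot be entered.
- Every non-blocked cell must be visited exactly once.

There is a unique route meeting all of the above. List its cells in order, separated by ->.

Need to visit all 10 open cells exactly once, starting at K and ending at D.
Cell N has only two open neighbours (J and M), so the path must pass straight through it: one of those is the cell it's entered from and the other is where it exits.
Route from K: up 2 to A, right 1 to B, down 1 to H, right 1 to I, down 1 to M, right 1 to N, up 2 to D — 9 moves in all.
Check: all 10 open cells covered.

K -> F -> A -> B -> H -> I -> M -> N -> J -> D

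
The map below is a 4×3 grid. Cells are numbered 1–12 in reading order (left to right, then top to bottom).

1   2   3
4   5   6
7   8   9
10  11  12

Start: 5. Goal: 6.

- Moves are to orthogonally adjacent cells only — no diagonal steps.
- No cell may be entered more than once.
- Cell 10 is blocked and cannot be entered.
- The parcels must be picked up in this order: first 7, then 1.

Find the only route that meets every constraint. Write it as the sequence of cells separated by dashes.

5 - 8 - 7 - 4 - 1 - 2 - 3 - 6

The waypoints must appear in the order 7, 1, with no cell reused.
Route from 5: down 1 to 8, left 1 to 7, up 2 to 1, right 2 to 3, down 1 to 6 — 7 moves in all.
Check: order respected (7 at step 2, 1 at step 4).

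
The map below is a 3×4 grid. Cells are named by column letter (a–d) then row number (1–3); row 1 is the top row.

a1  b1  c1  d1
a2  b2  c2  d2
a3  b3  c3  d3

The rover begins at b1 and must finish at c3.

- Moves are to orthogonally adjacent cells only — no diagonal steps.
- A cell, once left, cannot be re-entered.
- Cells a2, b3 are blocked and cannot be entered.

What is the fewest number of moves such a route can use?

The Manhattan distance from b1 to c3 is |1−3| + |2−3| = 3, so at least 3 moves are needed.
A route of 3 moves achieves this: b1 → b2 → c2 → c3.
Since 3 matches the lower bound, it is optimal.

3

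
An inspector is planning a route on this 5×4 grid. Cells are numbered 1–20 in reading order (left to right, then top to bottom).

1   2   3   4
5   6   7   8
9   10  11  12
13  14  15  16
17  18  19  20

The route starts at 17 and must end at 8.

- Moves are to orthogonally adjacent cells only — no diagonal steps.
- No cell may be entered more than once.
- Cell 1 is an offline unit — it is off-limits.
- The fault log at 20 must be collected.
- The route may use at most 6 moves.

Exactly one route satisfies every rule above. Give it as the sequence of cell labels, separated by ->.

17 -> 18 -> 19 -> 20 -> 16 -> 12 -> 8

Any route must reach 20 and still end at 8 within 6 moves, so the order of the required stops is forced.
Route from 17: right 3 to 20, up 3 to 8 — 6 moves in all.
Check: all required cells visited; 6 ≤ 6 moves.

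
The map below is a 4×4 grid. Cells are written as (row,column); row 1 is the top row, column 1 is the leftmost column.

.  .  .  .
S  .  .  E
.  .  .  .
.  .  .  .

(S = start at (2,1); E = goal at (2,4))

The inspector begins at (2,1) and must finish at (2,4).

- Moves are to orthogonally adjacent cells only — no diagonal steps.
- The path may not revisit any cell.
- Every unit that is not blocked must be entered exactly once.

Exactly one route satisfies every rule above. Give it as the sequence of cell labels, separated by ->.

Need to visit all 16 open cells exactly once, starting at (2,1) and ending at (2,4).
Cell (4,1) has only two open neighbours ((3,1) and (4,2)), so the path must pass straight through it: one of those is the cell it's entered from and the other is where it exits.
Route from (2,1): up 1 to (1,1), right 1 to (1,2), down 2 to (3,2), left 1 to (3,1), down 1 to (4,1), right 3 to (4,4), up 1 to (3,4), left 1 to (3,3), up 2 to (1,3), right 1 to (1,4), down 1 to (2,4) — 15 moves in all.
Check: all 16 open cells covered.

(2,1) -> (1,1) -> (1,2) -> (2,2) -> (3,2) -> (3,1) -> (4,1) -> (4,2) -> (4,3) -> (4,4) -> (3,4) -> (3,3) -> (2,3) -> (1,3) -> (1,4) -> (2,4)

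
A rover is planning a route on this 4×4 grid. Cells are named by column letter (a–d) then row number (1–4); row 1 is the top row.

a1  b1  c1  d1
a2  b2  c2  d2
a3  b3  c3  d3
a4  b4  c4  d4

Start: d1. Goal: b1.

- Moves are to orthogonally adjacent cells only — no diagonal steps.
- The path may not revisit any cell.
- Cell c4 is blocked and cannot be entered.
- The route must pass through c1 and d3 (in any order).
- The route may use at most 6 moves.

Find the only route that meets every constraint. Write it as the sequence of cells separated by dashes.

d1 - d2 - d3 - c3 - c2 - c1 - b1

Any route must reach c1 and d3 and still end at b1 within 6 moves, so the order of the required stops is forced.
Route from d1: down 2 to d3, left 1 to c3, up 2 to c1, left 1 to b1 — 6 moves in all.
Check: all required cells visited; 6 ≤ 6 moves.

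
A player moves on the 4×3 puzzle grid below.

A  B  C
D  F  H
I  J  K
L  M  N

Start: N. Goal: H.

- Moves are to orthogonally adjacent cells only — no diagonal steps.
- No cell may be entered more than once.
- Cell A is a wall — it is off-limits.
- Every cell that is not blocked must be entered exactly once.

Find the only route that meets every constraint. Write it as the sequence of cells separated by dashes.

N - K - J - M - L - I - D - F - B - C - H

Need to visit all 11 open cells exactly once, starting at N and ending at H.
Cell C has only two open neighbours (H and B), so the path must pass straight through it: one of those is the cell it's entered from and the other is where it exits.
Route from N: up 1 to K, left 1 to J, down 1 to M, left 1 to L, up 2 to D, right 1 to F, up 1 to B, right 1 to C, down 1 to H — 10 moves in all.
Check: all 11 open cells covered.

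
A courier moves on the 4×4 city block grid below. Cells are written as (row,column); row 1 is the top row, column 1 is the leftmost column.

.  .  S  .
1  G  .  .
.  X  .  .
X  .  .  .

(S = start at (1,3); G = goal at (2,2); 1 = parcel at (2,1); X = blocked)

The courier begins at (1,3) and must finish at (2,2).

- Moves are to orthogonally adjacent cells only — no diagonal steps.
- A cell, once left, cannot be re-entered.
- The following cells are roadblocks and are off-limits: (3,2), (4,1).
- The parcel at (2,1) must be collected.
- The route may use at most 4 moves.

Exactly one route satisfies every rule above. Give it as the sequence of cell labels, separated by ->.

Any route must reach (2,1) and still end at (2,2) within 4 moves, so the order of the required stops is forced.
Route from (1,3): left 2 to (1,1), down 1 to (2,1), right 1 to (2,2) — 4 moves in all.
Check: all required cells visited; 4 ≤ 4 moves.

(1,3) -> (1,2) -> (1,1) -> (2,1) -> (2,2)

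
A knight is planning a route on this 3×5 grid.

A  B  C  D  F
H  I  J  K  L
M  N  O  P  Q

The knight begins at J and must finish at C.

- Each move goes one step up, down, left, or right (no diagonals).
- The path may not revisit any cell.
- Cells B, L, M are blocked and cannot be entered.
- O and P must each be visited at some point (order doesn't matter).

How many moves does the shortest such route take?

Any route passes through O and P in some order between J and C. Summing Manhattan distances along each leg and taking the cheapest ordering (J → O → P → C) gives a lower bound of 1 + 1 + 3 = 5 moves.
A route of 5 moves achieves this: J → O → P → K → D → C.
Since 5 matches the lower bound, it is optimal.

5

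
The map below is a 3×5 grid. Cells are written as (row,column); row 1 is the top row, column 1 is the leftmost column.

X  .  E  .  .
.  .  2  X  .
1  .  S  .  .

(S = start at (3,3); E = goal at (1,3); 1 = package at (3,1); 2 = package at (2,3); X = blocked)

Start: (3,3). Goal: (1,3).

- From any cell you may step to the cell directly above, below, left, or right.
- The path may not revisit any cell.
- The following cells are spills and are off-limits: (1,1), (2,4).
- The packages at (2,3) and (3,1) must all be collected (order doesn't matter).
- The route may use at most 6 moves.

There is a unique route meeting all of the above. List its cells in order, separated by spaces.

(3,3) (3,2) (3,1) (2,1) (2,2) (2,3) (1,3)

The budget equals the shortest possible length, so every move has to be on a shortest route through the required cells.
Route from (3,3): left 2 to (3,1), up 1 to (2,1), right 2 to (2,3), up 1 to (1,3) — 6 moves in all.
Check: all required cells visited; 6 ≤ 6 moves.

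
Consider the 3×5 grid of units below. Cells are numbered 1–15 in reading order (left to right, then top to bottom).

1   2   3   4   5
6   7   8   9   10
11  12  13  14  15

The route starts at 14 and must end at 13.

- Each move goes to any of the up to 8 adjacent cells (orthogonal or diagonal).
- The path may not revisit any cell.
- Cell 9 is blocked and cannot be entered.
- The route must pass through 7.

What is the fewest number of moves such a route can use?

Any route passes through 7 somewhere between 14 and 13. Summing Chebyshev distances along the two legs (14 → 7 → 13) gives a lower bound of 2 + 1 = 3 moves.
A route of 3 moves achieves this: 14 → 8 → 7 → 13.
Since 3 matches the lower bound, it is optimal.

3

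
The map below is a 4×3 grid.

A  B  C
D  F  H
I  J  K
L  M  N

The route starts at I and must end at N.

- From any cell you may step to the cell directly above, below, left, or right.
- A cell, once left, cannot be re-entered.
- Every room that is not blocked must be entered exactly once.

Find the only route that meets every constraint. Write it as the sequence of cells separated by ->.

Need to visit all 12 open cells exactly once, starting at I and ending at N.
Cell A has only two open neighbours (D and B), so the path must pass straight through it: one of those is the cell it's entered from and the other is where it exits.
Route from I: down 1 to L, right 1 to M, up 2 to F, left 1 to D, up 1 to A, right 2 to C, down 3 to N — 11 moves in all.
Check: all 12 open cells covered.

I -> L -> M -> J -> F -> D -> A -> B -> C -> H -> K -> N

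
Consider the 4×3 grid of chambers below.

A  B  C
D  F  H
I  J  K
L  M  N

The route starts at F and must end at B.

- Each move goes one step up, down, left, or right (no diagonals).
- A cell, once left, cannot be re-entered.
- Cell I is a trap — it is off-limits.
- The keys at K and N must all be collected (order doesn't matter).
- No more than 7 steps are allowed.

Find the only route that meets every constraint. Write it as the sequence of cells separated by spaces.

F J M N K H C B

Any route must reach K and N and still end at B within 7 moves, so the order of the required stops is forced.
Route from F: 2× down (reaching M), right to N, 3× up (reaching C), left to B — 7 moves in all.
Check: all required cells visited; 7 ≤ 7 moves.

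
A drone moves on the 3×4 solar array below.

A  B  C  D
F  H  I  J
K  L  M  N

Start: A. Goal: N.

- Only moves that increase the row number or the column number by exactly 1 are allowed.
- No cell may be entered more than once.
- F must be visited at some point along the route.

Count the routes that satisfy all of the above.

4

A right/down-only route from A to N makes exactly 2 down-moves and 3 right-moves in some order.
With no other constraints that would be C(5,2) = 10 routes.
Split at F and multiply the segment counts: A→F: 1; F→N: 4; product = 4.
That gives 4 routes.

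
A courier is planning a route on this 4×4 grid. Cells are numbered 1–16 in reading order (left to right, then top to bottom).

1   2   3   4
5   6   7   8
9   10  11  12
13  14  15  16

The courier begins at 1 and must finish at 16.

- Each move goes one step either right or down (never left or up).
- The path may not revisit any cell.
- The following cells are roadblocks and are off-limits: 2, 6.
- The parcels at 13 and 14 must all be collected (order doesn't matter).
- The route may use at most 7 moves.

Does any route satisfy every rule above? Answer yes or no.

One route that works: 1 → 5 → 9 → 13 → 14 → 15 → 16.

yes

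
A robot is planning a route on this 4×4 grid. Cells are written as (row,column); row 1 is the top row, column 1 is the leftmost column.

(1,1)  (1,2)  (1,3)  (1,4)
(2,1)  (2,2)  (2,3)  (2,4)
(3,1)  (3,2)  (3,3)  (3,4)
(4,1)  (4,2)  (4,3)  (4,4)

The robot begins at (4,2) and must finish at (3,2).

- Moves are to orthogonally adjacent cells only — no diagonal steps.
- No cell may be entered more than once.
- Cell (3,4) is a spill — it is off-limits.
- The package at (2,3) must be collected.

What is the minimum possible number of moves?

5

Any route passes through (2,3) somewhere between (4,2) and (3,2). Summing Manhattan distances along the two legs ((4,2) → (2,3) → (3,2)) gives a lower bound of 3 + 2 = 5 moves.
A route of 5 moves achieves this: (4,2) → (4,3) → (3,3) → (2,3) → (2,2) → (3,2).
Since 5 matches the lower bound, it is optimal.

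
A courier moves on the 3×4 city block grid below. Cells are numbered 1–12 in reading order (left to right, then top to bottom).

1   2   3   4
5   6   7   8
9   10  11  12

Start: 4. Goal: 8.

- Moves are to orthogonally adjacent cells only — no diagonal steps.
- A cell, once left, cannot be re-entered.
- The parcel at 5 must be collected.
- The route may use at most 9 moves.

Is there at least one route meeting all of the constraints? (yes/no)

One route that works: 4 → 3 → 2 → 1 → 5 → 6 → 7 → 8.

yes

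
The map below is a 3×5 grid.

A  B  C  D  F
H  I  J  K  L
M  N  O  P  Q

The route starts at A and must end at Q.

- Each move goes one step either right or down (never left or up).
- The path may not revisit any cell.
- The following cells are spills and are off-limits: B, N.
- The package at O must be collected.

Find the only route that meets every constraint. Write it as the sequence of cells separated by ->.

Moves only go right or down, so the column and row indices never decrease.
Route from A: down 1 to H, right 2 to J, down 1 to O, right 2 to Q — 6 moves in all.
Check: all required cells visited.

A -> H -> I -> J -> O -> P -> Q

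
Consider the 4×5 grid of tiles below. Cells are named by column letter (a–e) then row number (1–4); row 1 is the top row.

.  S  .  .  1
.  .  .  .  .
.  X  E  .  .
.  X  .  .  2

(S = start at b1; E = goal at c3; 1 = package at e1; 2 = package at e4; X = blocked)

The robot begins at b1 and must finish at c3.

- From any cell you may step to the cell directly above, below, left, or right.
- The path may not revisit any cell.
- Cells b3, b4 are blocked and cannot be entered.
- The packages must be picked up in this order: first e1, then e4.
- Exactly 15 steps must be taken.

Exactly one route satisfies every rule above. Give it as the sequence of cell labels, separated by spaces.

The waypoints must appear in the order e1, e4, with no cell reused.
Route from b1: left 1 to a1, down 1 to a2, right 2 to c2, up 1 to c1, right 2 to e1, down 1 to e2, left 1 to d2, down 1 to d3, right 1 to e3, down 1 to e4, left 2 to c4, up 1 to c3 — 15 moves in all.
Check: order respected (1 at step 7, 2 at step 12); 15 moves as required.

b1 a1 a2 b2 c2 c1 d1 e1 e2 d2 d3 e3 e4 d4 c4 c3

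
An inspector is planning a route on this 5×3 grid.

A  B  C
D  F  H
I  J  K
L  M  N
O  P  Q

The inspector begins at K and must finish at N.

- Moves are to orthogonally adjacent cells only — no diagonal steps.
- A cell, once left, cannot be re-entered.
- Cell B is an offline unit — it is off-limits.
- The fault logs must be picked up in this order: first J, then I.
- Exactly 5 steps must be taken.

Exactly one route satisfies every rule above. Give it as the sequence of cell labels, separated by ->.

K -> J -> I -> L -> M -> N

The waypoints must appear in the order J, I, with no cell reused.
Route from K: left 2 to I, down 1 to L, right 2 to N — 5 moves in all.
Check: order respected (J at step 1, I at step 2); 5 moves as required.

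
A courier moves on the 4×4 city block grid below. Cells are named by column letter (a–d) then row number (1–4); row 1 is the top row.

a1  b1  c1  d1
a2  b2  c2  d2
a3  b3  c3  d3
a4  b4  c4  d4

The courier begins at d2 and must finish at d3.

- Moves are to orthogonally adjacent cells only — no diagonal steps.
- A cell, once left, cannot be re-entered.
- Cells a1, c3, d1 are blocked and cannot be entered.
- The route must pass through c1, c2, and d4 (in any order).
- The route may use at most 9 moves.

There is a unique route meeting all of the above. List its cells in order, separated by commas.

d2, c2, c1, b1, b2, b3, b4, c4, d4, d3

The 9-move cap with required stops at c1, c2, d4 leaves no slack for detours.
Route from d2: left 1 to c2, up 1 to c1, left 1 to b1, down 3 to b4, right 2 to d4, up 1 to d3 — 9 moves in all.
Check: all required cells visited; 9 ≤ 9 moves.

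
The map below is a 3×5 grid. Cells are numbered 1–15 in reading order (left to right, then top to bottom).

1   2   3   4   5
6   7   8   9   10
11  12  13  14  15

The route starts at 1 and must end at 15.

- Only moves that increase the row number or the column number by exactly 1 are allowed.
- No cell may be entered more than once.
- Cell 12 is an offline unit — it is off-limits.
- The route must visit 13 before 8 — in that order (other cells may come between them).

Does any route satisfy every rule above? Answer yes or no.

8 lies above 13, so going from 13 to 8 would need an upward move — but moves only go right/down, so 13 cannot be visited before 8.

no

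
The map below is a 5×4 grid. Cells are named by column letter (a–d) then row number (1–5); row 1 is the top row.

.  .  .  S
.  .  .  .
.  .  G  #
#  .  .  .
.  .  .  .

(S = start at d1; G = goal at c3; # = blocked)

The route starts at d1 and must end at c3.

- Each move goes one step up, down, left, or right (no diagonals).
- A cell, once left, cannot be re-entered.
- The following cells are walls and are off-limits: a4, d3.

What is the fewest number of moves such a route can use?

3

The Manhattan distance from d1 to c3 is |1−3| + |4−3| = 3, so at least 3 moves are needed.
A route of 3 moves achieves this: d1 → d2 → c2 → c3.
Since 3 matches the lower bound, it is optimal.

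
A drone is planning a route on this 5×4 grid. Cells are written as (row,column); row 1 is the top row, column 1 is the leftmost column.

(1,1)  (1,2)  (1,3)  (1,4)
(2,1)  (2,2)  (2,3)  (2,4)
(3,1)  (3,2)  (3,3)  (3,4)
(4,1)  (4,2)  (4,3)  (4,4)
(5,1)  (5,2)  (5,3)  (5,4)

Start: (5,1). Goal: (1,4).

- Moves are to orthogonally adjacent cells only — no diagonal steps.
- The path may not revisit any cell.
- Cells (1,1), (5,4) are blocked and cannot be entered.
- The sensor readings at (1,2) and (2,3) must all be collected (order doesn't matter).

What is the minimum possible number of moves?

9

Any route passes through (1,2) and (2,3) in some order between (5,1) and (1,4). Summing Manhattan distances along each leg and taking the cheapest ordering ((5,1) → (2,3) → (1,2) → (1,4)) gives a lower bound of 5 + 2 + 2 = 9 moves.
A route of 9 moves achieves this: (5,1) → (4,1) → (3,1) → (2,1) → (2,2) → (1,2) → (1,3) → (2,3) → (2,4) → (1,4).
Since 9 matches the lower bound, it is optimal.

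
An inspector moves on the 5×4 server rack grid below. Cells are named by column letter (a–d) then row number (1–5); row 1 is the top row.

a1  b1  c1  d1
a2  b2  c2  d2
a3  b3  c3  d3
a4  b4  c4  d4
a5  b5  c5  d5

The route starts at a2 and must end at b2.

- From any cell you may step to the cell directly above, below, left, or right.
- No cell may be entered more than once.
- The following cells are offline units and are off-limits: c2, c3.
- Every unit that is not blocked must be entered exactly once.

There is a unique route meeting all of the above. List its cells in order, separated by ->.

a2 -> a1 -> b1 -> c1 -> d1 -> d2 -> d3 -> d4 -> d5 -> c5 -> c4 -> b4 -> b5 -> a5 -> a4 -> a3 -> b3 -> b2

Need to visit all 18 open cells exactly once, starting at a2 and ending at b2.
Cell d2 has only two open neighbours (d1 and d3), so the path must pass straight through it: one of those is the cell it's entered from and the other is where it exits.
Route from a2: up 1 to a1, right 3 to d1, down 4 to d5, left 1 to c5, up 1 to c4, left 1 to b4, down 1 to b5, left 1 to a5, up 2 to a3, right 1 to b3, up 1 to b2 — 17 moves in all.
Check: all 18 open cells covered.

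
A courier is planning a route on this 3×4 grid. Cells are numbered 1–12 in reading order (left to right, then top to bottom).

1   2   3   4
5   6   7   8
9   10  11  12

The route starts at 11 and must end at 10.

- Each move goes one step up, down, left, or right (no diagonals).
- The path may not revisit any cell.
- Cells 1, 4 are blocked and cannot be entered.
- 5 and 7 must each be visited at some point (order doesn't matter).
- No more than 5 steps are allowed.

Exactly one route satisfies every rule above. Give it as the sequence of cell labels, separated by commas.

11, 7, 6, 5, 9, 10

The budget equals the shortest possible length, so every move has to be on a shortest route through the required cells.
Route from 11: up 1 to 7, left 2 to 5, down 1 to 9, right 1 to 10 — 5 moves in all.
Check: all required cells visited; 5 ≤ 5 moves.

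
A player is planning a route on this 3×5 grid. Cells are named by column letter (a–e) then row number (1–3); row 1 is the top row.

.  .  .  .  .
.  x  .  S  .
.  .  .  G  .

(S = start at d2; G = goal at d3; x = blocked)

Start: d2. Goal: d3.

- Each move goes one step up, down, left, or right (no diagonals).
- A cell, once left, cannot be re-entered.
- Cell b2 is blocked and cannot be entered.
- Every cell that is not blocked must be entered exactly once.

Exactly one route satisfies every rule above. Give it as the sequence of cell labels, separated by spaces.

d2 c2 c3 b3 a3 a2 a1 b1 c1 d1 e1 e2 e3 d3

Need to visit all 14 open cells exactly once, starting at d2 and ending at d3.
Route from d2: left to c2, down to c3, 2× left (reaching a3), 2× up (reaching a1), 4× right (reaching e1), 2× down (reaching e3), left to d3 — 13 moves in all.
Check: all 14 open cells covered.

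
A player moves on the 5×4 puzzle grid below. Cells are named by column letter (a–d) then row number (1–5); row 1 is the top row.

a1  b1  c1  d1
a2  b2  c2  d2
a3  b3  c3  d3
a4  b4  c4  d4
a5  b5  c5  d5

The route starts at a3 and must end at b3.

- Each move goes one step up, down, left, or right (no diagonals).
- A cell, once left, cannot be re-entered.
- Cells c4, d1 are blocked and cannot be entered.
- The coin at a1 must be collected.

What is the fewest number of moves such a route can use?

5

Any route passes through a1 somewhere between a3 and b3. Summing Manhattan distances along the two legs (a3 → a1 → b3) gives a lower bound of 2 + 3 = 5 moves.
A route of 5 moves achieves this: a3 → a2 → a1 → b1 → b2 → b3.
Since 5 matches the lower bound, it is optimal.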